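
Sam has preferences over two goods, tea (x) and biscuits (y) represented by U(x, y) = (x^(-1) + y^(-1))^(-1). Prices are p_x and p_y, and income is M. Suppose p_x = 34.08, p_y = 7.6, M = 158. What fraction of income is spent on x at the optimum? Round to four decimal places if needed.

Substitute y = (y/x)·x into the budget: x* = M/(p_x + p_y·(y/x)).
Numerically y/x = 2.117595, so x* = 158/(34.08 + 7.6·2.117595) = 3.1491 and y* = 2.117595·3.1491 = 6.6684.
Expenditure on x: 34.08·3.1491 = 107.3199; share = 0.6792.

share on x = 0.6792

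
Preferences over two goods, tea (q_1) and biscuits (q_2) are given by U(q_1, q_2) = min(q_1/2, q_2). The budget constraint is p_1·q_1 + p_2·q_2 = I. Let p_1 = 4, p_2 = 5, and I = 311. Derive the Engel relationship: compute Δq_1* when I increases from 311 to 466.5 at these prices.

Δq_1* = 23.9231

Leontief preferences: the optimum is at the kink where q_1/2 = q_2/1, i.e. q_2 = (1/2)·q_1.
Budget: p_1·q_1 + p_2·(1/2)·q_1 = I, so (2·p_1 + p_2)·q_1 = 2·I.
Demand: q_1*(p_1,p_2,I) = 2·I/(2·p_1 + p_2), q_2* = I/(2·p_1 + p_2).
Here 2·4 + 5 = 13, giving q_1* = 47.8462.
At I' = 466.5: q_1* = 71.7692. Change: 71.7692 − 47.8462 = 23.9231.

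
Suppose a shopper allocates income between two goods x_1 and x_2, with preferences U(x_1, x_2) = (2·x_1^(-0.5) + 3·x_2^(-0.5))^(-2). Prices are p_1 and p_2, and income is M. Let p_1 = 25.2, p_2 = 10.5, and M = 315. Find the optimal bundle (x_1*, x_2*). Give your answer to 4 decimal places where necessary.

x_1* = 6.3172, x_2* = 14.8387

From the CES first-order condition, (2/3)·(x_2/x_1)^(1.5) = p_1/p_2.
Hence x_2/x_1 = ((3/2)·p_1/p_2)^(1/(1.5)), i.e. raised to the 2/3 power.
Substitute x_2 = (x_2/x_1)·x_1 into the budget: x_1* = M/(p_1 + p_2·(x_2/x_1)).
Numerically x_2/x_1 = 2.348921, so x_1* = 315/(25.2 + 10.5·2.348921) = 6.3172 and x_2* = 2.348921·6.3172 = 14.8387.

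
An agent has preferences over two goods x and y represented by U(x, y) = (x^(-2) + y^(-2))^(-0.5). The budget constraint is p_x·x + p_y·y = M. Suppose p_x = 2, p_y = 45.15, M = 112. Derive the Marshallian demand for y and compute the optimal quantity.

MRS = MU_x/MU_y = (y/x)^(3). Set equal to p_x/p_y.
Hence y/x = (p_x/p_y)^(1/(3)), i.e. raised to the 1/3 power.
Substitute y = (y/x)·x into the budget: x* = M/(p_x + p_y·(y/x)).
Numerically y/x = 0.353827, so x* = 112/(2 + 45.15·0.353827) = 6.2308 and y* = 0.353827·6.2308 = 2.2046.

y* = 2.2046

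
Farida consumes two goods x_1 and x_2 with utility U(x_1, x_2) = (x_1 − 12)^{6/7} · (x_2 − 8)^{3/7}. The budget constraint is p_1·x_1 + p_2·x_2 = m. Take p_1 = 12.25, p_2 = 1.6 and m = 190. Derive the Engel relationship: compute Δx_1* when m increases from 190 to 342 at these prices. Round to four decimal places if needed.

After buying the subsistence bundle (12, 8), a share 2/3 of the remaining income goes to x_1: x_1* = 12 + 2/3·(m − 12p_1 − 8p_2)/p_1.
Discretionary income = 190 − 12·12.25 − 8·1.6 = 30.2; x_1* = 12 + 2/3·30.2/12.25 = 13.6435.
At m' = 342: x_1* = 21.9156. Change: 21.9156 − 13.6435 = 8.2721.

Δx_1* = 8.2721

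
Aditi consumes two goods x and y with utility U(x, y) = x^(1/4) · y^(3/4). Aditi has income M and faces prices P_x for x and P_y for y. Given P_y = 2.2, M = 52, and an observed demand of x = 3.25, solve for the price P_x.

P_x = 4

Tangency: MRS = (1/3)·y/x = P_x/P_y.
So 0.25·P_y·y = 0.75·P_x·x; combined with the budget, a share 0.25 of income goes to x.
Demand: x*(P_x,P_y,M) = 0.25·M/P_x and y* = 0.75·M/P_y.
Set x* = 3.25 in the demand function and solve for P_x: P_x = 4.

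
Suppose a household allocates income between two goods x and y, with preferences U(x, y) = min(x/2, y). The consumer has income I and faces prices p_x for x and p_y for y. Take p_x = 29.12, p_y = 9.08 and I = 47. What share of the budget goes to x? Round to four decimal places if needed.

share on x = 0.8651

Leontief preferences: the optimum is at the kink where x/2 = y/1, i.e. y = (1/2)·x.
Budget: p_x·x + p_y·(1/2)·x = I, so (2·p_x + p_y)·x = 2·I.
Demand: x*(p_x,p_y,I) = 2·I/(2·p_x + p_y), y* = I/(2·p_x + p_y).
Here 2·29.12 + 9.08 = 67.32, giving x* = 1.3963 and y* = 0.6982.
Expenditure on x: 29.12·1.3963 = 40.6607; share = 0.8651.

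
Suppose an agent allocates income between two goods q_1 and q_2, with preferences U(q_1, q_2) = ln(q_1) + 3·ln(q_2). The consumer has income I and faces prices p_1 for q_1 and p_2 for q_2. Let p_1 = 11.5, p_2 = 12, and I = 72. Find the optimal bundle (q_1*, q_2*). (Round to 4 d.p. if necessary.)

Tangency: MRS = (1/3)·q_2/q_1 = p_1/p_2.
So p_2·q_2 = 3·p_1·q_1; combined with the budget, a share 0.25 of income goes to q_1.
Demand: q_1*(p_1,p_2,I) = 0.25·I/p_1 and q_2* = 0.75·I/p_2.
At p_1=11.5, p_2=12, I=72: q_1* = 0.25·72/11.5 = 1.5652, q_2* = 4.5.

q_1* = 1.5652, q_2* = 4.5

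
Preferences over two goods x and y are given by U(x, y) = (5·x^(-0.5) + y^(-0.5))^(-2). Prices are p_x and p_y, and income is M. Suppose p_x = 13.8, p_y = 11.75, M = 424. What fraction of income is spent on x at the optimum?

Numerically y/x = 0.380698, so x* = 424/(13.8 + 11.75·0.380698) = 23.2034 and y* = 0.380698·23.2034 = 8.8335.
Expenditure on x: 13.8·23.2034 = 320.2066; share = 0.7552.

share on x = 0.7552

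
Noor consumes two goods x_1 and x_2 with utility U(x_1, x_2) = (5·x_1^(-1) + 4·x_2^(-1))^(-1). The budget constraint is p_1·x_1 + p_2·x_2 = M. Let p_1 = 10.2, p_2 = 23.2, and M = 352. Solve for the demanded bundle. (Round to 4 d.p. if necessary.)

From the CES first-order condition, (5/4)·(x_2/x_1)^(2) = p_1/p_2.
Hence x_2/x_1 = ((4/5)·p_1/p_2)^(1/(2)), i.e. raised to the 0.5 power.
Substitute x_2 = (x_2/x_1)·x_1 into the budget: x_1* = M/(p_1 + p_2·(x_2/x_1)).
Numerically x_2/x_1 = 0.593063, so x_1* = 352/(10.2 + 23.2·0.593063) = 14.6917 and x_2* = 0.593063·14.6917 = 8.7131.

x_1* = 14.6917, x_2* = 8.7131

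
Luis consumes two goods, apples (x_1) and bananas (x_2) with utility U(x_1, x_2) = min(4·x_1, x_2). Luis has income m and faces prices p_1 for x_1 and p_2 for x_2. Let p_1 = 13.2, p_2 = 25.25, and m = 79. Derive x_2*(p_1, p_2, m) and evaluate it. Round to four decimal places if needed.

Leontief preferences: the optimum is at the kink where x_1/1 = x_2/4, i.e. x_2 = 4·x_1.
Budget: p_1·x_1 + p_2·4·x_1 = m, so (p_1 + 4·p_2)·x_1 = m.
Demand: x_1*(p_1,p_2,m) = m/(p_1 + 4·p_2), x_2* = 4·m/(p_1 + 4·p_2).
Here 13.2 + 4·25.25 = 114.2, giving x_2* = 2.7671.

x_2* = 2.7671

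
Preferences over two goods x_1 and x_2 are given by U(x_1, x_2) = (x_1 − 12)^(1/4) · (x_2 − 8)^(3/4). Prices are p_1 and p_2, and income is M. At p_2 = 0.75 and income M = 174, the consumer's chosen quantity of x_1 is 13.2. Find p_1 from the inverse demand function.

Let x_1' = x_1−12, x_2' = x_2−8. MRS = (1/3)·x_2'/x_1' = p_1/p_2.
Substituting into the budget: x_1* = 12 + 0.25·(M − 12·p_1 − 8·p_2)/p_1, and x_2* = 8 + 0.75·(…)/p_2.
Set x_1* = 13.2 in the demand function and solve for p_1: p_1 = 10.

p_1 = 10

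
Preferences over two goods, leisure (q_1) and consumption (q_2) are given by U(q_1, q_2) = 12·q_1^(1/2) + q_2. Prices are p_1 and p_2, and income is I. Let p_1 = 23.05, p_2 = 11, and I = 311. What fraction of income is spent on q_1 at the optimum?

Set MRS = p_1/p_2: 6·q_1^(−1/2) = p_1/p_2.
Thus q_1* = (6·p_2/p_1)² — independent of I — with the rest of income spent on q_2.
Plugging in: q_1* = (6·11/23.05)² = 8.1987, q_2* = 11.0927.
Expenditure on q_1: 23.05·8.1987 = 188.9805; share = 0.6077.

share on q_1 = 0.6077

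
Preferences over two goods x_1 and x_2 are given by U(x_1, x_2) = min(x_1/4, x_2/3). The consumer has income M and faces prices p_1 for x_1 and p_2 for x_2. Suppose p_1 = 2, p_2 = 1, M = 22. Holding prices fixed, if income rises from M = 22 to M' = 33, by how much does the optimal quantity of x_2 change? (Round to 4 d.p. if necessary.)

Δx_2* = 3

Here 4·2 + 3·1 = 11, giving x_2* = 6.
At M' = 33: x_2* = 9. Change: 9 − 6 = 3.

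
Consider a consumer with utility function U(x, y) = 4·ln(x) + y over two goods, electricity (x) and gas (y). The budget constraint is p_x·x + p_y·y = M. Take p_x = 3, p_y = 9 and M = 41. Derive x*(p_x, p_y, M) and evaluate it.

Set MRS = p_x/p_y: (4/x)/1 = p_x/p_y.
So x*(p_x,p_y) = 4·p_y/p_x, independent of income; and y* = (M − 4·p_y)/p_y.
At the given prices: x* = 4·9/3 = 12.

x* = 12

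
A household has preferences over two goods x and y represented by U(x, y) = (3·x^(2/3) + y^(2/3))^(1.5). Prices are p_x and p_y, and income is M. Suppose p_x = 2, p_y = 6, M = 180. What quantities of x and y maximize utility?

x* = 89.6311, y* = 0.123

From the CES first-order condition, 3·(y/x)^(1/3) = p_x/p_y.
Hence y/x = ((1/3)·p_x/p_y)^(1/(1/3)), i.e. raised to the 3 power.
With the ratio pinned down, the budget gives x* = M/(p_x + p_y·(y/x)) and y* = (y/x)·x*.
Numerically y/x = 0.001372, so x* = 180/(2 + 6·0.001372) = 89.6311 and y* = 0.001372·89.6311 = 0.123.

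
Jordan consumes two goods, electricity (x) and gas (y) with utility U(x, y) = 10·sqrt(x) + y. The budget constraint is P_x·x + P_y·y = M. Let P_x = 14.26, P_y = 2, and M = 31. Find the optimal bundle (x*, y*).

Solve: √x = 5·P_y/P_x, so x*(P_x,P_y) = (5·P_y/P_x)², and y* = (M − P_x·x*)/P_y.
Plugging in: x* = (5·2/14.26)² = 0.4918, y* = 11.9937.

x* = 0.4918, y* = 11.9937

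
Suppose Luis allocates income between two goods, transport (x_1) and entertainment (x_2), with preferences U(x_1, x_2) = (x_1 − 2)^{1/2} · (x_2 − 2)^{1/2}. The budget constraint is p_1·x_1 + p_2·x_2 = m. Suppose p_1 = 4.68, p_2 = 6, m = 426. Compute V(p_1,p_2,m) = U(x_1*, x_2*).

V = 38.1804

Discretionary income = 426 − 2·4.68 − 2·6 = 404.64; x_1* = 2 + 0.5·404.64/4.68 = 45.2308; x_2* = 2 + 0.5·404.64/6 = 35.72.
Utility at the optimum: U(45.2308, 35.72) = 38.1804.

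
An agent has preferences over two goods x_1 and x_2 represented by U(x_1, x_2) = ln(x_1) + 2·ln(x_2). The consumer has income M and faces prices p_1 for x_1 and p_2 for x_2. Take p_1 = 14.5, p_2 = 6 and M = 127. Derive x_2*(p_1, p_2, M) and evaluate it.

MU_x_1/MU_x_2 = (x_2)/(2·x_1); tangency sets this equal to p_1/p_2.
So p_2·x_2 = 2·p_1·x_1; combined with the budget, a share 1/3 of income goes to x_1.
Demand: x_1*(p_1,p_2,M) = 1/3·M/p_1 and x_2* = 2/3·M/p_2.
At p_1=14.5, p_2=6, M=127: x_2* = 2/3·127/6 = 14.1111.

x_2* = 14.1111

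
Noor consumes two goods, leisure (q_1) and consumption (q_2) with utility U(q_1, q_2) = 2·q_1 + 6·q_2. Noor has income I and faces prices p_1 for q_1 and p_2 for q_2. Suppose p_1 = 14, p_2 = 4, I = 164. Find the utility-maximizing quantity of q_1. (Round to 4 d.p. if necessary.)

Perfect substitutes: compare marginal utility per dollar. 2/p_1 vs 6/p_2 → 0.1429 vs 1.5.
q_2 gives more utility per dollar, so spend all income on q_2: q_2* = I/p_2, q_1* = 0.
Numerically: q_1* = 0, q_2* = 41.

q_1* = 0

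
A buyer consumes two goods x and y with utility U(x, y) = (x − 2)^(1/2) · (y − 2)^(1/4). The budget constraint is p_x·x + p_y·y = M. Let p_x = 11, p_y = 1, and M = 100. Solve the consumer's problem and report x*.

MRS = 2·(y−2)/(x−2). Tangency with p_x/p_y gives y−2 = (1/2)·(p_x/p_y)·(x−2).
Substituting into the budget: x* = 2 + 2/3·(M − 2·p_x − 2·p_y)/p_x, and y* = 2 + 1/3·(…)/p_y.
Discretionary income = 100 − 2·11 − 2·1 = 76; x* = 2 + 2/3·76/11 = 6.6061.

x* = 6.6061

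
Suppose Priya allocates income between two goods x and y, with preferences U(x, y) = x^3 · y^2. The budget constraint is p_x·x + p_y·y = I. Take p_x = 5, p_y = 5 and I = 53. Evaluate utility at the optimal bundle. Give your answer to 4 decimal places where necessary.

V = 4624.9076

The MRS is (3/2)·y/x. Set MRS = p_x/p_y.
So 3·p_y·y = 2·p_x·x; combined with the budget, a share 0.6 of income goes to x.
Demand: x*(p_x,p_y,I) = 0.6·I/p_x and y* = 0.4·I/p_y.
At p_x=5, p_y=5, I=53: x* = 0.6·53/5 = 6.36, y* = 4.24.
Utility at the optimum: U(6.36, 4.24) = 4624.9076.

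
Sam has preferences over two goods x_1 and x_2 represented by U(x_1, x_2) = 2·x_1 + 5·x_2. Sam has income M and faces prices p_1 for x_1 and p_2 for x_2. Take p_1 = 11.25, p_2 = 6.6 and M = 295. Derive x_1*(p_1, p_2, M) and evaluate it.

x_1* = 0

Perfect substitutes: compare marginal utility per dollar. 2/p_1 vs 5/p_2 → 0.1778 vs 0.7576.
x_2 gives more utility per dollar, so spend all income on x_2: x_2* = M/p_2, x_1* = 0.
Numerically: x_1* = 0, x_2* = 44.697.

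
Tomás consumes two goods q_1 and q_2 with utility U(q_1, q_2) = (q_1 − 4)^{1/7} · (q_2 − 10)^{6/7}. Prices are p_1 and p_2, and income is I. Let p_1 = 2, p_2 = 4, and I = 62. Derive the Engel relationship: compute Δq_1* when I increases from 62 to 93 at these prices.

Let q_1' = q_1−4, q_2' = q_2−10. MRS = (1/6)·q_2'/q_1' = p_1/p_2.
Substituting into the budget: q_1* = 4 + 1/7·(I − 4·p_1 − 10·p_2)/p_1, and q_2* = 10 + 6/7·(…)/p_2.
Discretionary income = 62 − 4·2 − 10·4 = 14; q_1* = 4 + 1/7·14/2 = 5.
At I' = 93: q_1* = 7.2143. Change: 7.2143 − 5 = 2.2143.

Δq_1* = 2.2143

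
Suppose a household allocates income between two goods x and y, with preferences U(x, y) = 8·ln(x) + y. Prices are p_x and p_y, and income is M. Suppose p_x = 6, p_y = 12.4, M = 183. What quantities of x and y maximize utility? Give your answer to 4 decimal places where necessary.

So x*(p_x,p_y) = 8·p_y/p_x, independent of income; and y* = (M − 8·p_y)/p_y.
At the given prices: x* = 8·12.4/6 = 16.5333, and y* = 6.7581.

x* = 16.5333, y* = 6.7581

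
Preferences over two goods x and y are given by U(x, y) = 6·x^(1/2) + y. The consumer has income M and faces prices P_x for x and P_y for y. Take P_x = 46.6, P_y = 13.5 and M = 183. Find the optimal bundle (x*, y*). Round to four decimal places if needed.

x* = 0.7553, y* = 10.9483

MU_x = 3/√x, MU_y = 1. Tangency: 3/√x = P_x/P_y.
Thus x* = (3·P_y/P_x)² — independent of M — with the rest of income spent on y.
Plugging in: x* = (3·13.5/46.6)² = 0.7553, y* = 10.9483.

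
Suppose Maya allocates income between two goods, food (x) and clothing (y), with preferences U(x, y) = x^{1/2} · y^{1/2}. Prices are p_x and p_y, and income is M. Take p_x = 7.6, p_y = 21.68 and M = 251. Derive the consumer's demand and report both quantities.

Tangency: MRS = y/x = p_x/p_y.
So 0.5·p_y·y = 0.5·p_x·x; combined with the budget, a share 0.5 of income goes to x.
Demand: x*(p_x,p_y,M) = 0.5·M/p_x and y* = 0.5·M/p_y.
At p_x=7.6, p_y=21.68, M=251: x* = 0.5·251/7.6 = 16.5132, y* = 5.7887.

x* = 16.5132, y* = 5.7887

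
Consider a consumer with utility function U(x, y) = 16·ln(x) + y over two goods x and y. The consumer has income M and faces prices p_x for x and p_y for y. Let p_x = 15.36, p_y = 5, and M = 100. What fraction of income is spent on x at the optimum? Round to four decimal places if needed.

share on x = 0.8

At the given prices: x* = 16·5/15.36 = 5.2083, and y* = 4.
Expenditure on x: 15.36·5.2083 = 80; share = 0.8.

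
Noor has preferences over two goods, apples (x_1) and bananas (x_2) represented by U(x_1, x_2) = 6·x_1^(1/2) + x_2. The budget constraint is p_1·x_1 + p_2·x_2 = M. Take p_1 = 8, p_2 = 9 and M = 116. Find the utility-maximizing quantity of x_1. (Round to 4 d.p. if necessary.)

x_1* = 11.3906

Set MRS = p_1/p_2: 3·x_1^(−1/2) = p_1/p_2.
Solve: √x_1 = 3·p_2/p_1, so x_1*(p_1,p_2) = (3·p_2/p_1)², and x_2* = (M − p_1·x_1*)/p_2.
Plugging in: x_1* = (3·9/8)² = 11.3906.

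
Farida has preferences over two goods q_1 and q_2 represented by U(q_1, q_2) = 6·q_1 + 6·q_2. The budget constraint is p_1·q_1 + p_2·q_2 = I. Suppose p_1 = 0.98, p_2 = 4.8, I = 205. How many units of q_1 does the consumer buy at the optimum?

q_1* = 209.1837

q_1 gives more utility per dollar, so spend all income on q_1: q_1* = I/p_1, q_2* = 0.
Numerically: q_1* = 209.1837, q_2* = 0.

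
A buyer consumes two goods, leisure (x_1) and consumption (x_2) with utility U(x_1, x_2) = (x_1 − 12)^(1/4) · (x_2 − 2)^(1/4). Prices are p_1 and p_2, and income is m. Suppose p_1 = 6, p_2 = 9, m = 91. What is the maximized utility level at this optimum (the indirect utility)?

V = 0.2608

MRS = (x_2−2)/(x_1−12). Tangency with p_1/p_2 gives x_2−2 = (p_1/p_2)·(x_1−12).
Substituting into the budget: x_1* = 12 + 0.5·(m − 12·p_1 − 2·p_2)/p_1, and x_2* = 2 + 0.5·(…)/p_2.
Discretionary income = 91 − 12·6 − 2·9 = 1; x_1* = 12 + 0.5·1/6 = 12.0833; x_2* = 2 + 0.5·1/9 = 2.0556.
Utility at the optimum: U(12.0833, 2.0556) = 0.2608.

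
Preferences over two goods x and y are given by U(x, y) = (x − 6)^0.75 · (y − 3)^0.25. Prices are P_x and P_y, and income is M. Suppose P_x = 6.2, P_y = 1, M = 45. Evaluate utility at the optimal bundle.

After buying the subsistence bundle (6, 3), a share 0.75 of the remaining income goes to x: x* = 6 + 0.75·(M − 6P_x − 3P_y)/P_x.
Discretionary income = 45 − 6·6.2 − 3·1 = 4.8; x* = 6 + 0.75·4.8/6.2 = 6.5806; y* = 3 + 0.25·4.8/1 = 4.2.
Utility at the optimum: U(6.5806, 4.2) = 0.6962.

V = 0.6962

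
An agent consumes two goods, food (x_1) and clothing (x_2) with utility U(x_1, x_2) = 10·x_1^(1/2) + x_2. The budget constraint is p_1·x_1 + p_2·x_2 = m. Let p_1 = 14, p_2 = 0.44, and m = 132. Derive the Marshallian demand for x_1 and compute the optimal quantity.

Utility is quasi-linear in x_2; the FOC for x_1 is 5/√x_1 = p_1/p_2.
Solve: √x_1 = 5·p_2/p_1, so x_1*(p_1,p_2) = (5·p_2/p_1)², and x_2* = (m − p_1·x_1*)/p_2.
Plugging in: x_1* = (5·0.44/14)² = 0.0247.

x_1* = 0.0247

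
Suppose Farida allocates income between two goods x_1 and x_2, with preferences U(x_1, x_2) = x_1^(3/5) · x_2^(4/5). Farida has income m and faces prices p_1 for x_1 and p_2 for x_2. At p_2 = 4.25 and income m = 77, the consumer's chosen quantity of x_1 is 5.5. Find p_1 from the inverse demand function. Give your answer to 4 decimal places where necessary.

The MRS is (3/4)·x_2/x_1. Set MRS = p_1/p_2.
So 0.6·p_2·x_2 = 0.8·p_1·x_1; combined with the budget, a share 3/7 of income goes to x_1.
Demand: x_1*(p_1,p_2,m) = 3/7·m/p_1 and x_2* = 4/7·m/p_2.
Set x_1* = 5.5 in the demand function and solve for p_1: p_1 = 6.

p_1 = 6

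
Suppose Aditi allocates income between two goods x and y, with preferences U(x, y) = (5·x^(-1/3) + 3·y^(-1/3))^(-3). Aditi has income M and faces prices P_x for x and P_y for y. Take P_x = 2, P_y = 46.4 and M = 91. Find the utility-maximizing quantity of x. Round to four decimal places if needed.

x* = 18.2278

Numerically y/x = 0.064491, so x* = 91/(2 + 46.4·0.064491) = 18.2278.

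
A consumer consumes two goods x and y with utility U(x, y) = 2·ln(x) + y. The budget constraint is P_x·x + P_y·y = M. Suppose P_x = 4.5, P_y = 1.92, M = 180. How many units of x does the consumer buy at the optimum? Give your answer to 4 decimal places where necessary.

x* = 0.8533

Set MRS = P_x/P_y: (2/x)/1 = P_x/P_y.
So x*(P_x,P_y) = 2·P_y/P_x, independent of income; and y* = (M − 2·P_y)/P_y.
At the given prices: x* = 2·1.92/4.5 = 0.8533.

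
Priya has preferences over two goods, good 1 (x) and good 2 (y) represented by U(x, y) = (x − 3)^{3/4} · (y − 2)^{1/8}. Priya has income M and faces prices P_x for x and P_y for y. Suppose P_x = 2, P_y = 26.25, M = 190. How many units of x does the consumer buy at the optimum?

Substituting into the budget: x* = 3 + 6/7·(M − 3·P_x − 2·P_y)/P_x, and y* = 2 + 1/7·(…)/P_y.
Discretionary income = 190 − 3·2 − 2·26.25 = 131.5; x* = 3 + 6/7·131.5/2 = 59.3571.

x* = 59.3571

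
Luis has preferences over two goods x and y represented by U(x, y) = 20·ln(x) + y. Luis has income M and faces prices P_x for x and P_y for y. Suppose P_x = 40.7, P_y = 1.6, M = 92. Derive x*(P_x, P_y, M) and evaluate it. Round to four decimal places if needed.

x* = 0.7862

Set MRS = P_x/P_y: (20/x)/1 = P_x/P_y.
So x*(P_x,P_y) = 20·P_y/P_x, independent of income; and y* = (M − 20·P_y)/P_y.
At the given prices: x* = 20·1.6/40.7 = 0.7862.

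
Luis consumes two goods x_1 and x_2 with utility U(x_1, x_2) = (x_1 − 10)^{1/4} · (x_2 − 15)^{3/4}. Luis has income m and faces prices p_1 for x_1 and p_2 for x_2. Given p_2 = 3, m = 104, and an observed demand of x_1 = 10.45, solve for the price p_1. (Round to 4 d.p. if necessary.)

MRS = (1/3)·(x_2−15)/(x_1−10). Tangency with p_1/p_2 gives x_2−15 = 3·(p_1/p_2)·(x_1−10).
After buying the subsistence bundle (10, 15), a share 0.25 of the remaining income goes to x_1: x_1* = 10 + 0.25·(m − 10p_1 − 15p_2)/p_1.
Set x_1* = 10.45 in the demand function and solve for p_1: p_1 = 5.

p_1 = 5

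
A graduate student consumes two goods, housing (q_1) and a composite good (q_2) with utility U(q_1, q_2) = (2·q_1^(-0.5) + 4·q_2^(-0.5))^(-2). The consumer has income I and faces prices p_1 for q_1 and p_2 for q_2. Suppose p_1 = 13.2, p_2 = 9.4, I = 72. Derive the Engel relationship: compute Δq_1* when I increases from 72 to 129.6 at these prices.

Δq_1* = 1.805

MU_q_1 ∝ 2·q_1^(-1.5), MU_q_2 ∝ 4·q_2^(-1.5), so MRS = (1/2)·(q_2/q_1)^(1.5) = p_1/p_2.
Solve for the ratio: q_2/q_1 = [2·p_1/p_2]^(2/3).
With the ratio pinned down, the budget gives q_1* = I/(p_1 + p_2·(q_2/q_1)) and q_2* = (q_2/q_1)·q_1*.
Numerically q_2/q_1 = 1.9906, so q_1* = 72/(13.2 + 9.4·1.9906) = 2.2562.
At I' = 129.6: q_1* = 4.0612. Change: 4.0612 − 2.2562 = 1.805.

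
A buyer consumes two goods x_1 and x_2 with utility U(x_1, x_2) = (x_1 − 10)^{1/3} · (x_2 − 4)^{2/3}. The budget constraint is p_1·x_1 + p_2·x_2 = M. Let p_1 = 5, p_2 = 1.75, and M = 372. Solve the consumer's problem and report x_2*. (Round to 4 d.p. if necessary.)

After buying the subsistence bundle (10, 4), a share 1/3 of the remaining income goes to x_1: x_1* = 10 + 1/3·(M − 10p_1 − 4p_2)/p_1.
Discretionary income = 372 − 10·5 − 4·1.75 = 315; x_2* = 4 + 2/3·315/1.75 = 124.

x_2* = 124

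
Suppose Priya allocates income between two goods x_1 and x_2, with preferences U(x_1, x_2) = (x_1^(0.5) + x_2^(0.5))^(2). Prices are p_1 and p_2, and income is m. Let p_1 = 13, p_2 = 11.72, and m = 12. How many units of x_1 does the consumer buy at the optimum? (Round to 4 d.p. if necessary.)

MU_x_1 ∝ x_1^(-0.5), MU_x_2 ∝ x_2^(-0.5), so MRS = (x_2/x_1)^(0.5) = p_1/p_2.
Solve for the ratio: x_2/x_1 = [p_1/p_2]^(2).
With the ratio pinned down, the budget gives x_1* = m/(p_1 + p_2·(x_2/x_1)) and x_2* = (x_2/x_1)·x_1*.
Numerically x_2/x_1 = 1.230358, so x_1* = 12/(13 + 11.72·1.230358) = 0.4376.

x_1* = 0.4376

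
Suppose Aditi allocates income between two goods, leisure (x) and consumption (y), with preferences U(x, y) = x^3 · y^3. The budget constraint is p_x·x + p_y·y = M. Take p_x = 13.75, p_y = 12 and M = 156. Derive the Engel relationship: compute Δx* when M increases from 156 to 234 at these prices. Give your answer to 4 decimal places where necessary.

Tangency: MRS = y/x = p_x/p_y.
So 3·p_y·y = 3·p_x·x; combined with the budget, a share 0.5 of income goes to x.
Demand: x*(p_x,p_y,M) = 0.5·M/p_x and y* = 0.5·M/p_y.
At p_x=13.75, p_y=12, M=156: x* = 0.5·156/13.75 = 5.6727.
At M' = 234: x* = 8.5091. Change: 8.5091 − 5.6727 = 2.8364.

Δx* = 2.8364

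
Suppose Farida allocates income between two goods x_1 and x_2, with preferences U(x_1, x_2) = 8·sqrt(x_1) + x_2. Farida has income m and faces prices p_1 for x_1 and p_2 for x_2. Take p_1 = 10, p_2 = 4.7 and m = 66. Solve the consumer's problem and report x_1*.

x_1* = 3.5344

Set MRS = p_1/p_2: 4·x_1^(−1/2) = p_1/p_2.
Thus x_1* = (4·p_2/p_1)² — independent of m — with the rest of income spent on x_2.
Plugging in: x_1* = (4·4.7/10)² = 3.5344.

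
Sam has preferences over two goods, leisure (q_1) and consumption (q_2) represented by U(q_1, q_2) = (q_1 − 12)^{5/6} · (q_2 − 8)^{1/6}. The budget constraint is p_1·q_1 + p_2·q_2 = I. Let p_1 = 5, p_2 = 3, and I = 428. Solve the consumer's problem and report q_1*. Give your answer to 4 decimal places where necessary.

q_1* = 69.3333

This is Cobb-Douglas in (q_1−12, q_2−8): tangency gives 5/6·p_2·(q_2−8) = 1/6·p_1·(q_1−12).
Substituting into the budget: q_1* = 12 + 5/6·(I − 12·p_1 − 8·p_2)/p_1, and q_2* = 8 + 1/6·(…)/p_2.
Discretionary income = 428 − 12·5 − 8·3 = 344; q_1* = 12 + 5/6·344/5 = 69.3333.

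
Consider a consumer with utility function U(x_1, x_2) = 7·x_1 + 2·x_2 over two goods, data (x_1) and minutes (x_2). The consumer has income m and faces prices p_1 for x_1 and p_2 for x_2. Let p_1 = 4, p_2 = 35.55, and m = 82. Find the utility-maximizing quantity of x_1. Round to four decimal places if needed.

Perfect substitutes: compare marginal utility per dollar. 7/p_1 vs 2/p_2 → 1.75 vs 0.0563.
x_1 gives more utility per dollar, so spend all income on x_1: x_1* = m/p_1, x_2* = 0.
Numerically: x_1* = 20.5, x_2* = 0.

x_1* = 20.5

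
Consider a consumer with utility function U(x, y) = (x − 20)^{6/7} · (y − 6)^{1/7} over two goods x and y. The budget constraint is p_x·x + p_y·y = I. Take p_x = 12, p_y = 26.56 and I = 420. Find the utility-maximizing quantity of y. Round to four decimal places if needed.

Let x' = x−20, y' = y−6. MRS = 6·y'/x' = p_x/p_y.
Substituting into the budget: x* = 20 + 6/7·(I − 20·p_x − 6·p_y)/p_x, and y* = 6 + 1/7·(…)/p_y.
Discretionary income = 420 − 20·12 − 6·26.56 = 20.64; y* = 6 + 1/7·20.64/26.56 = 6.111.

y* = 6.111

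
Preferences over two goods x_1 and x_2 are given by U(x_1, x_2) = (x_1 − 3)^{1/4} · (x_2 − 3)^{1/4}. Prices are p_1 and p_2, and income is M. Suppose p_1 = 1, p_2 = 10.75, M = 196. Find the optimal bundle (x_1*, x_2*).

Let x_1' = x_1−3, x_2' = x_2−3. MRS = x_2'/x_1' = p_1/p_2.
After buying the subsistence bundle (3, 3), a share 0.5 of the remaining income goes to x_1: x_1* = 3 + 0.5·(M − 3p_1 − 3p_2)/p_1.
Discretionary income = 196 − 3·1 − 3·10.75 = 160.75; x_1* = 3 + 0.5·160.75/1 = 83.375; x_2* = 3 + 0.5·160.75/10.75 = 10.4767.

x_1* = 83.375, x_2* = 10.4767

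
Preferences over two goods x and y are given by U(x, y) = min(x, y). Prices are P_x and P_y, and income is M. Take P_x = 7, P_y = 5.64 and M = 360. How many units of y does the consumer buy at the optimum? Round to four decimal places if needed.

y* = 28.481

Leontief preferences: the optimum is at the kink where x/1 = y/1, i.e. y = x.
Budget: P_x·x + P_y·x = M, so (P_x + P_y)·x = M.
Demand: x*(P_x,P_y,M) = M/(P_x + P_y), y* = M/(P_x + P_y).
Here 7 + 5.64 = 12.64, giving y* = 28.481.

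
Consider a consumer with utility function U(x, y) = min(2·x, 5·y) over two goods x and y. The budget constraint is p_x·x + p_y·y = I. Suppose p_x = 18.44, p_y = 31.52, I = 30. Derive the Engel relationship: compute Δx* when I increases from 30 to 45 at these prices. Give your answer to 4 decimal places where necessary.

Leontief preferences: the optimum is at the kink where x/5 = y/2, i.e. y = (2/5)·x.
Budget: p_x·x + p_y·(2/5)·x = I, so (5·p_x + 2·p_y)·x = 5·I.
Demand: x*(p_x,p_y,I) = 5·I/(5·p_x + 2·p_y), y* = 2·I/(5·p_x + 2·p_y).
Here 5·18.44 + 2·31.52 = 155.24, giving x* = 0.9662.
At I' = 45: x* = 1.4494. Change: 1.4494 − 0.9662 = 0.4831.

Δx* = 0.4831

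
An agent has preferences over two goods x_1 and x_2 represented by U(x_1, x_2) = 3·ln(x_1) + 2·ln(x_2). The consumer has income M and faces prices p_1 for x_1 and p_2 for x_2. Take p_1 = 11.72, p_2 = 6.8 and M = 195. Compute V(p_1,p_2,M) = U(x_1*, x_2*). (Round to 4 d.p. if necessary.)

Tangency: MRS = (3/2)·x_2/x_1 = p_1/p_2.
So 3·p_2·x_2 = 2·p_1·x_1; combined with the budget, a share 0.6 of income goes to x_1.
Demand: x_1*(p_1,p_2,M) = 0.6·M/p_1 and x_2* = 0.4·M/p_2.
At p_1=11.72, p_2=6.8, M=195: x_1* = 0.6·195/11.72 = 9.9829, x_2* = 11.4706.
Utility at the optimum: U(9.9829, 11.4706) = 11.7822.

V = 11.7822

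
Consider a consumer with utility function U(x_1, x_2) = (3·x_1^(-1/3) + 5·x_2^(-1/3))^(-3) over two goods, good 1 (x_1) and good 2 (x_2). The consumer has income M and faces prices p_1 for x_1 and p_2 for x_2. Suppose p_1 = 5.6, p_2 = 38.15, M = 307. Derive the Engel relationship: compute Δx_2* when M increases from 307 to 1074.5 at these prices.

Δx_2* = 14.1479

With the ratio pinned down, the budget gives x_1* = M/(p_1 + p_2·(x_2/x_1)) and x_2* = (x_2/x_1)·x_1*.
Numerically x_2/x_1 = 0.347862, so x_1* = 307/(5.6 + 38.15·0.347862) = 16.2684 and x_2* = 0.347862·16.2684 = 5.6592.
At M' = 1074.5: x_2* = 19.8071. Change: 19.8071 − 5.6592 = 14.1479.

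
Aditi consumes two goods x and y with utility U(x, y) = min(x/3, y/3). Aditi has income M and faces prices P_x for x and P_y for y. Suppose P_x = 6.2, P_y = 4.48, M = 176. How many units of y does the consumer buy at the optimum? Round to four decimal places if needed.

y* = 16.4794

Demand: x*(P_x,P_y,M) = 3·M/(3·P_x + 3·P_y), y* = 3·M/(3·P_x + 3·P_y).
Here 3·6.2 + 3·4.48 = 32.04, giving y* = 16.4794.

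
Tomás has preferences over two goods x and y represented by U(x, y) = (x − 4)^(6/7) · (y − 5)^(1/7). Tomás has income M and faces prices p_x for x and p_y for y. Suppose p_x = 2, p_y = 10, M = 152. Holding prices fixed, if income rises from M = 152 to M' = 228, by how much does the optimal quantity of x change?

Discretionary income = 152 − 4·2 − 5·10 = 94; x* = 4 + 6/7·94/2 = 44.2857.
At M' = 228: x* = 76.8571. Change: 76.8571 − 44.2857 = 32.5714.

Δx* = 32.5714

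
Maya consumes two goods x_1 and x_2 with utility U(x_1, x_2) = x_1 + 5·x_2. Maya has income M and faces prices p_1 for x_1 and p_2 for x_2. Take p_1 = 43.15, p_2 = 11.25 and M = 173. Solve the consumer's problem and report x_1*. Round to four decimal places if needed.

x_1* = 0

Perfect substitutes: compare marginal utility per dollar. 1/p_1 vs 5/p_2 → 0.0232 vs 0.4444.
x_2 gives more utility per dollar, so spend all income on x_2: x_2* = M/p_2, x_1* = 0.
Numerically: x_1* = 0, x_2* = 15.3778.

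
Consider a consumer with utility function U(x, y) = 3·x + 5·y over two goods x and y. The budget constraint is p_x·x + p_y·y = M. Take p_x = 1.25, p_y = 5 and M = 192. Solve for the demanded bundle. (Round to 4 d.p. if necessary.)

x* = 153.6, y* = 0

Perfect substitutes: compare marginal utility per dollar. 3/p_x vs 5/p_y → 2.4 vs 1.
x gives more utility per dollar, so spend all income on x: x* = M/p_x, y* = 0.
Numerically: x* = 153.6, y* = 0.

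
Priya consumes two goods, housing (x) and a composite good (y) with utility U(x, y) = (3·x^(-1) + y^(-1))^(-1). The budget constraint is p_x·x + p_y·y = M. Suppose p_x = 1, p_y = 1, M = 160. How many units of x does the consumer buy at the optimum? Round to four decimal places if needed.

Substitute y = (y/x)·x into the budget: x* = M/(p_x + p_y·(y/x)).
Numerically y/x = 0.57735, so x* = 160/(1 + 1·0.57735) = 101.4359.

x* = 101.4359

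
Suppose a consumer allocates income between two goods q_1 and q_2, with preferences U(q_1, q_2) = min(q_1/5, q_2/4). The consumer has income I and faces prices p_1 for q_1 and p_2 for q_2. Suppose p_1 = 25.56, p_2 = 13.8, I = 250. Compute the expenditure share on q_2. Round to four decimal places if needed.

share on q_2 = 0.3016

With perfect complements, no substitution: consume in ratio q_1:q_2 = 5:4.
Budget: p_1·q_1 + p_2·(4/5)·q_1 = I, so (5·p_1 + 4·p_2)·q_1 = 5·I.
Demand: q_1*(p_1,p_2,I) = 5·I/(5·p_1 + 4·p_2), q_2* = 4·I/(5·p_1 + 4·p_2).
Here 5·25.56 + 4·13.8 = 183, giving q_1* = 6.8306 and q_2* = 5.4645.
Expenditure on q_2: 13.8·5.4645 = 75.4098; share = 0.3016.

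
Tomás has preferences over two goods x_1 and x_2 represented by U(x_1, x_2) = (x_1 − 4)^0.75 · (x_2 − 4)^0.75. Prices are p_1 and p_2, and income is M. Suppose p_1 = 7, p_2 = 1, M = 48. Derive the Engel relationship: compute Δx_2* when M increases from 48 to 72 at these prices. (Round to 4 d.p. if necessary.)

MRS = (x_2−4)/(x_1−4). Tangency with p_1/p_2 gives x_2−4 = (p_1/p_2)·(x_1−4).
Substituting into the budget: x_1* = 4 + 0.5·(M − 4·p_1 − 4·p_2)/p_1, and x_2* = 4 + 0.5·(…)/p_2.
Discretionary income = 48 − 4·7 − 4·1 = 16; x_2* = 4 + 0.5·16/1 = 12.
At M' = 72: x_2* = 24. Change: 24 − 12 = 12.

Δx_2* = 12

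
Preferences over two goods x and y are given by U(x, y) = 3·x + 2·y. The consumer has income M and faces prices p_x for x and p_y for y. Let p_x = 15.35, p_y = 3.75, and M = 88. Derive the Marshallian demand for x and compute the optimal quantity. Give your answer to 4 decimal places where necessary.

y gives more utility per dollar, so spend all income on y: y* = M/p_y, x* = 0.
Numerically: x* = 0, y* = 23.4667.

x* = 0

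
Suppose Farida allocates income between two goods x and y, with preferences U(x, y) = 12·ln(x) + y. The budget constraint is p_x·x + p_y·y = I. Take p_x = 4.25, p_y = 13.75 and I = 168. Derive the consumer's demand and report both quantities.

x* = 38.8235, y* = 0.2182

MU_x = 12/x, MU_y = 1. Tangency: 12/x = p_x/p_y.
So x*(p_x,p_y) = 12·p_y/p_x, independent of income; and y* = (I − 12·p_y)/p_y.
At the given prices: x* = 12·13.75/4.25 = 38.8235, and y* = 0.2182.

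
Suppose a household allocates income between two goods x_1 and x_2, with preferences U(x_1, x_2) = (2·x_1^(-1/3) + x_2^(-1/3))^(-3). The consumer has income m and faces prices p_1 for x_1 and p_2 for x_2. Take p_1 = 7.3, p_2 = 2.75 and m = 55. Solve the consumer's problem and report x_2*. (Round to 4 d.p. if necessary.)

x_2* = 6.3559

MRS = MU_x_1/MU_x_2 = 2·(x_2/x_1)^(4/3). Set equal to p_1/p_2.
Solve for the ratio: x_2/x_1 = [(1/2)·p_1/p_2]^(0.75).
Substitute x_2 = (x_2/x_1)·x_1 into the budget: x_1* = m/(p_1 + p_2·(x_2/x_1)).
Numerically x_2/x_1 = 1.236574, so x_1* = 55/(7.3 + 2.75·1.236574) = 5.1399 and x_2* = 1.236574·5.1399 = 6.3559.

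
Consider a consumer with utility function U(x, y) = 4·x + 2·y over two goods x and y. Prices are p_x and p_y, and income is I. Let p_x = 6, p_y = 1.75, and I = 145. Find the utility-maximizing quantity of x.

x* = 0

Numerically: x* = 0, y* = 82.8571.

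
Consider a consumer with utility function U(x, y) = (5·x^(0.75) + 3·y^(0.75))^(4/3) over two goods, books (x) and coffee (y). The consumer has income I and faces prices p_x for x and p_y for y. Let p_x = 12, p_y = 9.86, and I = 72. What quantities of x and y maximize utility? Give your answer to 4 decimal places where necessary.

From the CES first-order condition, (5/3)·(y/x)^(0.25) = p_x/p_y.
Solve for the ratio: y/x = [(3/5)·p_x/p_y]^(4).
Substitute y = (y/x)·x into the budget: x* = I/(p_x + p_y·(y/x)).
Numerically y/x = 0.28433, so x* = 72/(12 + 9.86·0.28433) = 4.8637 and y* = 0.28433·4.8637 = 1.3829.

x* = 4.8637, y* = 1.3829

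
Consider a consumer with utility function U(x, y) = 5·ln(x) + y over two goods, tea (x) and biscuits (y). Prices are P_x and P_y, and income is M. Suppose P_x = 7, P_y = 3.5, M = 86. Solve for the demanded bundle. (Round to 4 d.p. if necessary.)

Set MRS = P_x/P_y: (5/x)/1 = P_x/P_y.
So x*(P_x,P_y) = 5·P_y/P_x, independent of income; and y* = (M − 5·P_y)/P_y.
At the given prices: x* = 5·3.5/7 = 2.5, and y* = 19.5714.

x* = 2.5, y* = 19.5714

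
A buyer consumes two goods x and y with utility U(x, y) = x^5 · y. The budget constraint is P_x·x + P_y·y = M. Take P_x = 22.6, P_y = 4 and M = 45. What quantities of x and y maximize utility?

The MRS is 5·y/x. Set MRS = P_x/P_y.
Rearranging, P_y·y = (1/5)·P_x·x. Substituting into the budget gives P_x·x·(1 + (1/5)) = M.
Demand: x*(P_x,P_y,M) = 5/6·M/P_x and y* = 1/6·M/P_y.
At P_x=22.6, P_y=4, M=45: x* = 5/6·45/22.6 = 1.6593, y* = 1.875.

x* = 1.6593, y* = 1.875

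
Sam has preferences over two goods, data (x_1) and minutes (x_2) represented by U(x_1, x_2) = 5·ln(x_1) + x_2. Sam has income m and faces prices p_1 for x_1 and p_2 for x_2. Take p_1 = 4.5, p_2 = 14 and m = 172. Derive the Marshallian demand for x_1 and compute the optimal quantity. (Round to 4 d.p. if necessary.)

So x_1*(p_1,p_2) = 5·p_2/p_1, independent of income; and x_2* = (m − 5·p_2)/p_2.
At the given prices: x_1* = 5·14/4.5 = 15.5556.

x_1* = 15.5556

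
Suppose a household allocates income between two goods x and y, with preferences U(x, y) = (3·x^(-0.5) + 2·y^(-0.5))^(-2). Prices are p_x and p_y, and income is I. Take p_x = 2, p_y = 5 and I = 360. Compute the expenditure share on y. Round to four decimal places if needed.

share on y = 0.5088

From the CES first-order condition, (3/2)·(y/x)^(1.5) = p_x/p_y.
Solve for the ratio: y/x = [(2/3)·p_x/p_y]^(2/3).
With the ratio pinned down, the budget gives x* = I/(p_x + p_y·(y/x)) and y* = (y/x)·x*.
Numerically y/x = 0.414298, so x* = 360/(2 + 5·0.414298) = 88.4198 and y* = 0.414298·88.4198 = 36.6321.
Expenditure on y: 5·36.6321 = 183.1605; share = 0.5088.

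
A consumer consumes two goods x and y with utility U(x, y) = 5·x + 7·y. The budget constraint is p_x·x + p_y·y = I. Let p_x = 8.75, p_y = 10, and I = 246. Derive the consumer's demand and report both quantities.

Perfect substitutes: compare marginal utility per dollar. 5/p_x vs 7/p_y → 0.5714 vs 0.7.
y gives more utility per dollar, so spend all income on y: y* = I/p_y, x* = 0.
Numerically: x* = 0, y* = 24.6.

x* = 0, y* = 24.6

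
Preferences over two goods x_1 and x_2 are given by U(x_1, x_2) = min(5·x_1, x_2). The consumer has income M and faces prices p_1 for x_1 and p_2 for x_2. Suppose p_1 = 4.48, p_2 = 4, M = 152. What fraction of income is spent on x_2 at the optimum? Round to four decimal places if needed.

share on x_2 = 0.817

Leontief preferences: the optimum is at the kink where x_1/1 = x_2/5, i.e. x_2 = 5·x_1.
Budget: p_1·x_1 + p_2·5·x_1 = M, so (p_1 + 5·p_2)·x_1 = M.
Demand: x_1*(p_1,p_2,M) = M/(p_1 + 5·p_2), x_2* = 5·M/(p_1 + 5·p_2).
Here 4.48 + 5·4 = 24.48, giving x_1* = 6.2092 and x_2* = 31.0458.
Expenditure on x_2: 4·31.0458 = 124.183; share = 0.817.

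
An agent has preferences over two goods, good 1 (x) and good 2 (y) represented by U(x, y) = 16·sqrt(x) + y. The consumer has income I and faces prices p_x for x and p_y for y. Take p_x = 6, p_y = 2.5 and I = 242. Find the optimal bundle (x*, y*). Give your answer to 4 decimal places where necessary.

x* = 11.1111, y* = 70.1333

Set MRS = p_x/p_y: 8·x^(−1/2) = p_x/p_y.
Solve: √x = 8·p_y/p_x, so x*(p_x,p_y) = (8·p_y/p_x)², and y* = (I − p_x·x*)/p_y.
Plugging in: x* = (8·2.5/6)² = 11.1111, y* = 70.1333.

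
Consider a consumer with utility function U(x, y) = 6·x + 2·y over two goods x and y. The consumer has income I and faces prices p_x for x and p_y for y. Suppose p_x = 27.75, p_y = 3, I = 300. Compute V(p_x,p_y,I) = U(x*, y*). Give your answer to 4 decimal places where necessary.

V = 200

y gives more utility per dollar, so spend all income on y: y* = I/p_y, x* = 0.
Numerically: x* = 0, y* = 100.
Utility at the optimum: U(0, 100) = 200.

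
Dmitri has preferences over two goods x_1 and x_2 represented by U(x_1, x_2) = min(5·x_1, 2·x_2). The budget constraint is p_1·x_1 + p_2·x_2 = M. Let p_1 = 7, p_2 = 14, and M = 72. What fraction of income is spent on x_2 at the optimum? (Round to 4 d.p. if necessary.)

Leontief preferences: the optimum is at the kink where x_1/2 = x_2/5, i.e. x_2 = (5/2)·x_1.
Budget: p_1·x_1 + p_2·(5/2)·x_1 = M, so (2·p_1 + 5·p_2)·x_1 = 2·M.
Demand: x_1*(p_1,p_2,M) = 2·M/(2·p_1 + 5·p_2), x_2* = 5·M/(2·p_1 + 5·p_2).
Here 2·7 + 5·14 = 84, giving x_1* = 1.7143 and x_2* = 4.2857.
Expenditure on x_2: 14·4.2857 = 60; share = 0.8333.

share on x_2 = 0.8333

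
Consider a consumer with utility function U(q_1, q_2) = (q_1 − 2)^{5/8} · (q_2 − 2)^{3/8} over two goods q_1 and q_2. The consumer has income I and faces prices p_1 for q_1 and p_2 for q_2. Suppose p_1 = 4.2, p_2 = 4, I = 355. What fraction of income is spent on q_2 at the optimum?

share on q_2 = 0.3802

This is Cobb-Douglas in (q_1−2, q_2−2): tangency gives 0.625·p_2·(q_2−2) = 0.375·p_1·(q_1−2).
After buying the subsistence bundle (2, 2), a share 0.625 of the remaining income goes to q_1: q_1* = 2 + 0.625·(I − 2p_1 − 2p_2)/p_1.
Discretionary income = 355 − 2·4.2 − 2·4 = 338.6; q_1* = 2 + 0.625·338.6/4.2 = 52.3869; q_2* = 2 + 0.375·338.6/4 = 33.7437.
Expenditure on q_2: 4·33.7437 = 134.975; share = 0.3802.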